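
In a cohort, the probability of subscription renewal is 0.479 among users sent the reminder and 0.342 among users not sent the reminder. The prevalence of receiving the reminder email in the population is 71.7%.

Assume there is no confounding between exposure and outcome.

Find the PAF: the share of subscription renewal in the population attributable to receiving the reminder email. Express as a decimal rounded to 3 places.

PAF ≈ 0.223

Let p₁ = 0.479, p₀ = 0.342.
Overall risk P(Y=1) = π·p₁ + (1−π)·p₀ = 0.717×0.479 + 0.283×0.342 = 0.44023.
Under exogeneity, PAF = [P(Y=1) − p₀] / P(Y=1).
PAF = (0.44023 − 0.342) / 0.44023 ≈ 0.2231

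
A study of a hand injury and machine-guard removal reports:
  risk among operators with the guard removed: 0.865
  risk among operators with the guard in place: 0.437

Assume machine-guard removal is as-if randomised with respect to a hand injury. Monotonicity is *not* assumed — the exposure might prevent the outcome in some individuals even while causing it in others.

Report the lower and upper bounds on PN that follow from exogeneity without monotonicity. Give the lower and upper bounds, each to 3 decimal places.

0.495 ≤ PN ≤ 0.651

Let p₁ = 0.865, p₀ = 0.437.
Under exogeneity alone the bounds on PN are max{0,(p₁−p₀)/p₁} ≤ PN ≤ min{1,(1−p₀)/p₁}.
  lower = (p₁ − p₀)/p₁ = 0.428 / 0.865 ≈ 0.4948
  upper = min{1, (1 − p₀)/p₁} = 0.563 / 0.865 ≈ 0.6509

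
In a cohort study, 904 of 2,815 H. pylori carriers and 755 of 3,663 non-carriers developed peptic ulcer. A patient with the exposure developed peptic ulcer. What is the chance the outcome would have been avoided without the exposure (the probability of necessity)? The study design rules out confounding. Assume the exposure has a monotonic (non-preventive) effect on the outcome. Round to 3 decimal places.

PN ≈ 0.358

p₁ = P(outcome | exposed) = 904/2815 = 0.32114
p₀ = P(outcome | unexposed) = 755/3663 = 0.20612
Under exogeneity and monotonicity, PN = (p₁ − p₀) / p₁.
PN = (0.32114 − 0.20612) / 0.32114 = 0.11502 / 0.32114 ≈ 0.3582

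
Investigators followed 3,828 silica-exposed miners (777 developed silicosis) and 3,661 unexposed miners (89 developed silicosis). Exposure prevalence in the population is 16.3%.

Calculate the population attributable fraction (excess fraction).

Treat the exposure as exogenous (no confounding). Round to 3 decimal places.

PAF ≈ 0.545

p₁ = P(outcome | exposed) = 777/3828 = 0.20298
p₀ = P(outcome | unexposed) = 89/3661 = 0.02431
Overall risk P(Y=1) = π·p₁ + (1−π)·p₀ = 0.163×0.20298 + 0.837×0.02431 = 0.053433.
Under exogeneity, PAF = [P(Y=1) − p₀] / P(Y=1).
PAF = (0.053433 − 0.02431) / 0.053433 ≈ 0.5450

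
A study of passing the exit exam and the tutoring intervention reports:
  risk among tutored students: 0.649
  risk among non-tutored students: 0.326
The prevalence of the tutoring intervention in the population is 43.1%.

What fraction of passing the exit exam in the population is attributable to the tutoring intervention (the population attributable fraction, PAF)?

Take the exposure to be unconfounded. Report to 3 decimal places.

PAF ≈ 0.299

Let p₁ = 0.649, p₀ = 0.326.
Overall risk P(Y=1) = π·p₁ + (1−π)·p₀ = 0.431×0.649 + 0.569×0.326 = 0.46521.
Under exogeneity, PAF = [P(Y=1) − p₀] / P(Y=1).
PAF = (0.46521 − 0.326) / 0.46521 ≈ 0.2992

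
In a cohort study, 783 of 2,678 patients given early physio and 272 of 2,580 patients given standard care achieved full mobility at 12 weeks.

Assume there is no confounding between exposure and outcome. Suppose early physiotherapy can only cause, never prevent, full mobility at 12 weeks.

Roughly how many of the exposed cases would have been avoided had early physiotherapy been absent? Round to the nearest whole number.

p₁ = P(outcome | exposed) = 783/2678 = 0.29238
p₀ = P(outcome | unexposed) = 272/2580 = 0.10543
PN = (p₁ − p₀)/p₁ = (0.29238 − 0.10543) / 0.29238 ≈ 0.63942.
Attributable cases ≈ PN × (exposed cases) = 0.63942 × 783 ≈ 500.67.

about 501 cases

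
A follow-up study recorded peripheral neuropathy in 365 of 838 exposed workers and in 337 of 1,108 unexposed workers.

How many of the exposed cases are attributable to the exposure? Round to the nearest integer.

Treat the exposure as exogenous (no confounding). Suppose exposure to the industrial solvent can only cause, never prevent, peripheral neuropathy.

about 110 cases

p₁ = P(outcome | exposed) = 365/838 = 0.43556
p₀ = P(outcome | unexposed) = 337/1108 = 0.30415
PN = (p₁ − p₀)/p₁ = (0.43556 − 0.30415) / 0.43556 ≈ 0.30170.
Attributable cases ≈ PN × (exposed cases) = 0.30170 × 365 ≈ 110.12.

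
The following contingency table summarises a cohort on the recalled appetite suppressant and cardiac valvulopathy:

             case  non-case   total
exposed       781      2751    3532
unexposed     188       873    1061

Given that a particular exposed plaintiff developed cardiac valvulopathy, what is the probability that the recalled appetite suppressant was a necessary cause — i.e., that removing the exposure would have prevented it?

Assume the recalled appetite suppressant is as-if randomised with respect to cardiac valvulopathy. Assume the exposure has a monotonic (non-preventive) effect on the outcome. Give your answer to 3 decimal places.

p₁ = P(outcome | exposed) = 781/3532 = 0.22112
p₀ = P(outcome | unexposed) = 188/1061 = 0.17719
Under exogeneity and monotonicity, PN = (p₁ − p₀)/p₁.
PN = (0.22112 − 0.17719) / 0.22112 ≈ 0.1987

PN ≈ 0.199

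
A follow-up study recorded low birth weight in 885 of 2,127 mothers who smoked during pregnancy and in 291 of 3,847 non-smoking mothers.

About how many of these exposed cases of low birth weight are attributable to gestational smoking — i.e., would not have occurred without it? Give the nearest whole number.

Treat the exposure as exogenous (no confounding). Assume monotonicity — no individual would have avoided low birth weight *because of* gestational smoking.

p₁ = P(outcome | exposed) = 885/2127 = 0.41608
p₀ = P(outcome | unexposed) = 291/3847 = 0.075643
PN = (p₁ − p₀)/p₁ = (0.41608 − 0.075643) / 0.41608 ≈ 0.81820.
Attributable cases ≈ PN × (exposed cases) = 0.81820 × 885 ≈ 724.11.

about 724 cases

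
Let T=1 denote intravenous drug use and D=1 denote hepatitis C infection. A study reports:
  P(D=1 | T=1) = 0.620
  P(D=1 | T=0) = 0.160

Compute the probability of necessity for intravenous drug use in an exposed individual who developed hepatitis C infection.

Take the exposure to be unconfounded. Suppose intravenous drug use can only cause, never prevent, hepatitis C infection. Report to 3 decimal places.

PN ≈ 0.742

Let p₁ = 0.62, p₀ = 0.16.
Under exogeneity and monotonicity, PN = (p₁ − p₀) / p₁.
PN = (0.62 − 0.16) / 0.62 = 0.46 / 0.62 ≈ 0.7419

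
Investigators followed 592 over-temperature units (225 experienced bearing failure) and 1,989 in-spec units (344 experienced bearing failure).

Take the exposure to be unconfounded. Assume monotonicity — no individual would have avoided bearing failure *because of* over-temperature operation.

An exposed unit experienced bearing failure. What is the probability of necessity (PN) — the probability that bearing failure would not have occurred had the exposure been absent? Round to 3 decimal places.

p₁ = P(outcome | exposed) = 225/592 = 0.38007
p₀ = P(outcome | unexposed) = 344/1989 = 0.17295
Under exogeneity and monotonicity, PN = (p₁ − p₀) / p₁.
PN = (0.38007 − 0.17295) / 0.38007 = 0.20712 / 0.38007 ≈ 0.5449

PN ≈ 0.545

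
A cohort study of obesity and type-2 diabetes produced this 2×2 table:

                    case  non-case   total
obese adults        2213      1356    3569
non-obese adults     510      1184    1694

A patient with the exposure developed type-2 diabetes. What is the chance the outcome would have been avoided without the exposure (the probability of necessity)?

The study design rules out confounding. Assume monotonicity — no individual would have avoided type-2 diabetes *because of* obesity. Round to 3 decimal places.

p₁ = P(outcome | exposed) = 2213/3569 = 0.62006
p₀ = P(outcome | unexposed) = 510/1694 = 0.30106
Under exogeneity and monotonicity, PN = (p₁ − p₀)/p₁.
PN = (0.62006 − 0.30106) / 0.62006 ≈ 0.5145

PN ≈ 0.514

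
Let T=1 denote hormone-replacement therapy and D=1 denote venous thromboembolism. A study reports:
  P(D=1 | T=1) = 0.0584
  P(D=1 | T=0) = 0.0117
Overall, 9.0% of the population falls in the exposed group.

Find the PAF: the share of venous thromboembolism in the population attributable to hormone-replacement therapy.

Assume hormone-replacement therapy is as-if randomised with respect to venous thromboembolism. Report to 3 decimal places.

PAF ≈ 0.264

Let p₁ = 0.0584, p₀ = 0.0117.
Overall risk P(Y=1) = π·p₁ + (1−π)·p₀ = 0.09×0.0584 + 0.91×0.0117 = 0.015903.
Under exogeneity, PAF = [P(Y=1) − p₀] / P(Y=1).
PAF = (0.015903 − 0.0117) / 0.015903 ≈ 0.2643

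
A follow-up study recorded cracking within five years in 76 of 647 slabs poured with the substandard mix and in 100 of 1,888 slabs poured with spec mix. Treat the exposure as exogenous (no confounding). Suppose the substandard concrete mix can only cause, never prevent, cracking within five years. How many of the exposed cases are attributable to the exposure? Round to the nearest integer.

p₁ = P(outcome | exposed) = 76/647 = 0.11747
p₀ = P(outcome | unexposed) = 100/1888 = 0.052966
PN = (p₁ − p₀)/p₁ = (0.11747 − 0.052966) / 0.11747 ≈ 0.54909.
Attributable cases ≈ PN × (exposed cases) = 0.54909 × 76 ≈ 41.73.

about 42 cases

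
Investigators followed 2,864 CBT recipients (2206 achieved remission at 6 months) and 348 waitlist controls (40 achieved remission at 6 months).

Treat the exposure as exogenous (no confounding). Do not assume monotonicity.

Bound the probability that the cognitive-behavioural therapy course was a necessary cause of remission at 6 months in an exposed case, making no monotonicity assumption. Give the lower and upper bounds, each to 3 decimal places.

0.851 ≤ PN ≤ 1.000

p₁ = P(outcome | exposed) = 2206/2864 = 0.77025
p₀ = P(outcome | unexposed) = 40/348 = 0.11494
Under exogeneity alone the bounds on PN are max{0,(p₁−p₀)/p₁} ≤ PN ≤ min{1,(1−p₀)/p₁}.
  lower = (p₁ − p₀)/p₁ = 0.65531 / 0.77025 ≈ 0.8508
  upper = min{1, (1 − p₀)/p₁} = 0.88506 / 0.77025 ≈ 1.1491 → capped at 1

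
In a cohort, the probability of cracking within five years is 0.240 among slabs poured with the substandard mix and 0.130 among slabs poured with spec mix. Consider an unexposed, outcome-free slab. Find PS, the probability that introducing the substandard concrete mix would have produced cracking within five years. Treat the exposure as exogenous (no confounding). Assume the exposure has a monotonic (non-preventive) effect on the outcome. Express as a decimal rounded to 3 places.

Let p₁ = 0.24, p₀ = 0.13.
Under exogeneity and monotonicity, PS = (p₁ − p₀) / (1 − p₀).
PS = (0.24 − 0.13) / (1 − 0.13) = 0.11 / 0.87 ≈ 0.1264

PS ≈ 0.126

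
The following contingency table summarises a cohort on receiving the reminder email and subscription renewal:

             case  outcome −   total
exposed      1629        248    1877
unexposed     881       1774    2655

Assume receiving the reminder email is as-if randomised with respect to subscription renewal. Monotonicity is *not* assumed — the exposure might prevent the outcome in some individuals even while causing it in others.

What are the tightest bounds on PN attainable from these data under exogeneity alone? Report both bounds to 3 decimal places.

p₁ = P(outcome | exposed) = 1629/1877 = 0.86787
p₀ = P(outcome | unexposed) = 881/2655 = 0.33183
Under exogeneity alone the bounds on PN are max{0,(p₁−p₀)/p₁} ≤ PN ≤ min{1,(1−p₀)/p₁}.
  lower = (p₁ − p₀)/p₁ = 0.53605 / 0.86787 ≈ 0.6177
  upper = min{1, (1 − p₀)/p₁} = 0.66817 / 0.86787 ≈ 0.7699

0.618 ≤ PN ≤ 0.770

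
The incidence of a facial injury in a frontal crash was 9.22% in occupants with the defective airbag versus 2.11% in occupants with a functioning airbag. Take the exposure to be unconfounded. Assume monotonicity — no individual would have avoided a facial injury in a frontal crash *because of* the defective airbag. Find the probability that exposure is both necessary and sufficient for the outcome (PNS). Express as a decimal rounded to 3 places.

PNS ≈ 0.071

p₁ = 0.0922, p₀ = 0.0211.
Under exogeneity and monotonicity, PNS = p₁ − p₀.
PNS = 0.0922 − 0.0211 = 0.0711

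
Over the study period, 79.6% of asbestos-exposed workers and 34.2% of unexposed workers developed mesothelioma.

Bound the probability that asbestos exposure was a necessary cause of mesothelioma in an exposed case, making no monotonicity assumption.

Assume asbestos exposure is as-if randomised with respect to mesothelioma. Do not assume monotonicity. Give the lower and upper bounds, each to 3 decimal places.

0.570 ≤ PN ≤ 0.827

p₁ = 0.796, p₀ = 0.342.
Under exogeneity alone the bounds on PN are max{0,(p₁−p₀)/p₁} ≤ PN ≤ min{1,(1−p₀)/p₁}.
  lower = (p₁ − p₀)/p₁ = 0.454 / 0.796 ≈ 0.5704
  upper = min{1, (1 − p₀)/p₁} = 0.658 / 0.796 ≈ 0.8266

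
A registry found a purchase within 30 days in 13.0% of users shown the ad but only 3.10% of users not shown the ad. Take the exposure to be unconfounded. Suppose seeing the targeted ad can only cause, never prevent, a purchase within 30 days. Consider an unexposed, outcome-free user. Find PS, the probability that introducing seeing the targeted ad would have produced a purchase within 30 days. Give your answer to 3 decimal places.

PS ≈ 0.102

p₁ = 0.13, p₀ = 0.031.
Under exogeneity and monotonicity, PS = (p₁ − p₀) / (1 − p₀).
PS = (0.13 − 0.031) / (1 − 0.031) = 0.099 / 0.969 ≈ 0.1022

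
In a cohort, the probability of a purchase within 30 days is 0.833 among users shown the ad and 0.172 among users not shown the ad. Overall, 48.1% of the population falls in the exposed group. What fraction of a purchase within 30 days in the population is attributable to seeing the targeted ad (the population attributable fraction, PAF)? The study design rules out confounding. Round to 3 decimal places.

PAF ≈ 0.649

Let p₁ = 0.833, p₀ = 0.172.
Overall risk P(Y=1) = π·p₁ + (1−π)·p₀ = 0.481×0.833 + 0.519×0.172 = 0.48994.
Under exogeneity, PAF = [P(Y=1) − p₀] / P(Y=1).
PAF = (0.48994 − 0.172) / 0.48994 ≈ 0.6489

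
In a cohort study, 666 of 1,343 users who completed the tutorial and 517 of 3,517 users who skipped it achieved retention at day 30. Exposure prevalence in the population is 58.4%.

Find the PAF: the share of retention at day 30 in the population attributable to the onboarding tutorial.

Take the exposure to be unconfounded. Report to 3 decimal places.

PAF ≈ 0.581

p₁ = P(outcome | exposed) = 666/1343 = 0.4959
p₀ = P(outcome | unexposed) = 517/3517 = 0.147
Overall risk P(Y=1) = π·p₁ + (1−π)·p₀ = 0.584×0.4959 + 0.416×0.147 = 0.35076.
Under exogeneity, PAF = [P(Y=1) − p₀] / P(Y=1).
PAF = (0.35076 − 0.147) / 0.35076 ≈ 0.5809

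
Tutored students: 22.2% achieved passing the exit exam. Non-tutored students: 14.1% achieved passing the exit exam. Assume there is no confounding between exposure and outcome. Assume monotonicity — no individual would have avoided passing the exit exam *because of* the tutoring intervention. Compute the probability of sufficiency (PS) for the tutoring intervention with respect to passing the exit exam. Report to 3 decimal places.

p₁ = 0.222, p₀ = 0.141.
Under exogeneity and monotonicity, PS = (p₁ − p₀) / (1 − p₀).
PS = (0.222 − 0.141) / (1 − 0.141) = 0.081 / 0.859 ≈ 0.0943

PS ≈ 0.094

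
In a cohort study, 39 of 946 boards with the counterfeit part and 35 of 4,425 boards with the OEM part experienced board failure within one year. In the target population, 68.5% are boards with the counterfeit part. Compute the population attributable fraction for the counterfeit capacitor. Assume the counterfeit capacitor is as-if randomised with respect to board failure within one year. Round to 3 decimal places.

PAF ≈ 0.743

p₁ = P(outcome | exposed) = 39/946 = 0.041226
p₀ = P(outcome | unexposed) = 35/4425 = 0.0079096
Overall risk P(Y=1) = π·p₁ + (1−π)·p₀ = 0.685×0.041226 + 0.315×0.0079096 = 0.030731.
Under exogeneity, PAF = [P(Y=1) − p₀] / P(Y=1).
PAF = (0.030731 − 0.0079096) / 0.030731 ≈ 0.7426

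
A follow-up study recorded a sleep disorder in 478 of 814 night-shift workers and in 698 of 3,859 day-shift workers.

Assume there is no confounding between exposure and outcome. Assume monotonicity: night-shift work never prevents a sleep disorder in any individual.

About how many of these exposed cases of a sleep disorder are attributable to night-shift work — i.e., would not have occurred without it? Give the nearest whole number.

about 331 cases

p₁ = P(outcome | exposed) = 478/814 = 0.58722
p₀ = P(outcome | unexposed) = 698/3859 = 0.18088
PN = (p₁ − p₀)/p₁ = (0.58722 − 0.18088) / 0.58722 ≈ 0.69198.
Attributable cases ≈ PN × (exposed cases) = 0.69198 × 478 ≈ 330.77.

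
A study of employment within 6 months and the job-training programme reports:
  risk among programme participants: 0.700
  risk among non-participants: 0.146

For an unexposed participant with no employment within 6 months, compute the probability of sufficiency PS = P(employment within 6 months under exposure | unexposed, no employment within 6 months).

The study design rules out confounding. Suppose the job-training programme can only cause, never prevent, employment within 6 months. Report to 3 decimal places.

Let p₁ = 0.7, p₀ = 0.146.
Under exogeneity and monotonicity, PS = (p₁ − p₀) / (1 − p₀).
PS = (0.7 − 0.146) / (1 − 0.146) = 0.554 / 0.854 ≈ 0.6487

PS ≈ 0.649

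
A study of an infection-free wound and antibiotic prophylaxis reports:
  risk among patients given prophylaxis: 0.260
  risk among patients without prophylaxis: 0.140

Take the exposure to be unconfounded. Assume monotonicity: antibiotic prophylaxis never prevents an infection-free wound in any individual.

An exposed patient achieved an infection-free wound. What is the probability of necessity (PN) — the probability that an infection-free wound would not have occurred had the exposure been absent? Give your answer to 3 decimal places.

PN ≈ 0.462

Let p₁ = 0.26, p₀ = 0.14.
Under exogeneity and monotonicity, PN = (p₁ − p₀) / p₁.
PN = (0.26 − 0.14) / 0.26 = 0.12 / 0.26 ≈ 0.4615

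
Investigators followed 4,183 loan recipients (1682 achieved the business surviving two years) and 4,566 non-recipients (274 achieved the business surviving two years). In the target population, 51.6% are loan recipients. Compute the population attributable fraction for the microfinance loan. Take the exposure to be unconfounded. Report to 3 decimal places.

PAF ≈ 0.746

p₁ = P(outcome | exposed) = 1682/4183 = 0.4021
p₀ = P(outcome | unexposed) = 274/4566 = 0.060009
Overall risk P(Y=1) = π·p₁ + (1−π)·p₀ = 0.516×0.4021 + 0.484×0.060009 = 0.23653.
Under exogeneity, PAF = [P(Y=1) − p₀] / P(Y=1).
PAF = (0.23653 − 0.060009) / 0.23653 ≈ 0.7463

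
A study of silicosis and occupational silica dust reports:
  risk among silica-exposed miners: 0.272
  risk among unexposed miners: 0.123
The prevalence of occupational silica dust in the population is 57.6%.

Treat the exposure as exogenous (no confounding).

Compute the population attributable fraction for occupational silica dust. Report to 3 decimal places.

PAF ≈ 0.411

Let p₁ = 0.272, p₀ = 0.123.
Overall risk P(Y=1) = π·p₁ + (1−π)·p₀ = 0.576×0.272 + 0.424×0.123 = 0.20882.
Under exogeneity, PAF = [P(Y=1) − p₀] / P(Y=1).
PAF = (0.20882 − 0.123) / 0.20882 ≈ 0.4110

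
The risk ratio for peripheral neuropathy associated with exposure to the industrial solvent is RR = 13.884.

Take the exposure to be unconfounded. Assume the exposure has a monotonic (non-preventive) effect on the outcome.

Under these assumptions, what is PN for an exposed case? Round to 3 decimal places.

Under exogeneity and monotonicity, PN = (RR − 1) / RR = 1 − 1/RR.
PN = (13.884 − 1) / 13.884 = 12.88 / 13.884 ≈ 0.9280

PN ≈ 0.928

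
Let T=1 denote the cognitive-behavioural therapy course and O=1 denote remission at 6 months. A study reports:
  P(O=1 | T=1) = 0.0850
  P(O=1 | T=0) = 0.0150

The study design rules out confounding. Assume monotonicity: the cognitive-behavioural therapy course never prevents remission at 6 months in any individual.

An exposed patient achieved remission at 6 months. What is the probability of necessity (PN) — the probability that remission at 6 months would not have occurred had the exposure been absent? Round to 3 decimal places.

PN ≈ 0.824

Let p₁ = 0.085, p₀ = 0.015.
Under exogeneity and monotonicity, PN = (p₁ − p₀) / p₁.
PN = (0.085 − 0.015) / 0.085 = 0.07 / 0.085 ≈ 0.8235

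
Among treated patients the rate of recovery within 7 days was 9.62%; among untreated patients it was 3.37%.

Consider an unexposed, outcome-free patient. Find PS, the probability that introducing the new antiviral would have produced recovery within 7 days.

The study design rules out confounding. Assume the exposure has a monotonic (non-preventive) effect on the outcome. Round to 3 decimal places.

p₁ = 0.0962, p₀ = 0.0337.
Under exogeneity and monotonicity, PS = (p₁ − p₀) / (1 − p₀).
PS = (0.0962 − 0.0337) / (1 − 0.0337) = 0.0625 / 0.9663 ≈ 0.0647

PS ≈ 0.065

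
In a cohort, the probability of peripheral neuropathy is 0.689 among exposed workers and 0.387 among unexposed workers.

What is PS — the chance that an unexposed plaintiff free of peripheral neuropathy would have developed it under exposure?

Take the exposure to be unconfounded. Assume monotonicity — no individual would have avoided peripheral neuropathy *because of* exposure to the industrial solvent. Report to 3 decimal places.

PS ≈ 0.493

Let p₁ = 0.689, p₀ = 0.387.
Under exogeneity and monotonicity, PS = (p₁ − p₀) / (1 − p₀).
PS = (0.689 − 0.387) / (1 − 0.387) = 0.302 / 0.613 ≈ 0.4927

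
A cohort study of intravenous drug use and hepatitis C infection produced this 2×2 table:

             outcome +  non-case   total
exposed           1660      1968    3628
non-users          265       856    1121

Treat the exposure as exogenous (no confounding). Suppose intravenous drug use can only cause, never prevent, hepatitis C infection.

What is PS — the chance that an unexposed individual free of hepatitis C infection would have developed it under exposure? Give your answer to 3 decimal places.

p₁ = P(outcome | exposed) = 1660/3628 = 0.45755
p₀ = P(outcome | unexposed) = 265/1121 = 0.2364
Under exogeneity and monotonicity, PS = (p₁ − p₀) / (1 − p₀).
PS = (0.45755 − 0.2364) / (1 − 0.2364) = 0.22116 / 0.7636 ≈ 0.2896

PS ≈ 0.290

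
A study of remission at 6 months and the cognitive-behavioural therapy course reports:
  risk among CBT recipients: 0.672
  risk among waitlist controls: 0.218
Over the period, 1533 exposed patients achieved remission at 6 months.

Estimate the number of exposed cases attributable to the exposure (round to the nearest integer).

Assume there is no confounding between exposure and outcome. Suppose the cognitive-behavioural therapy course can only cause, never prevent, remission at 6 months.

about 1036 cases

Let p₁ = 0.672, p₀ = 0.218.
PN = (p₁ − p₀)/p₁ = (0.672 − 0.218) / 0.672 ≈ 0.67560.
Attributable cases ≈ PN × (exposed cases) = 0.67560 × 1533 ≈ 1035.69.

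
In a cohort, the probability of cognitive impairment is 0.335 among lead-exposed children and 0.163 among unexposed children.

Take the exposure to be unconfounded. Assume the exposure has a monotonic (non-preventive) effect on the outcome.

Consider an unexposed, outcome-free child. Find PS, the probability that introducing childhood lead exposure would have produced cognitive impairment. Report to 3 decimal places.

Let p₁ = 0.335, p₀ = 0.163.
Under exogeneity and monotonicity, PS = (p₁ − p₀) / (1 − p₀).
PS = (0.335 − 0.163) / (1 − 0.163) = 0.172 / 0.837 ≈ 0.2055

PS ≈ 0.205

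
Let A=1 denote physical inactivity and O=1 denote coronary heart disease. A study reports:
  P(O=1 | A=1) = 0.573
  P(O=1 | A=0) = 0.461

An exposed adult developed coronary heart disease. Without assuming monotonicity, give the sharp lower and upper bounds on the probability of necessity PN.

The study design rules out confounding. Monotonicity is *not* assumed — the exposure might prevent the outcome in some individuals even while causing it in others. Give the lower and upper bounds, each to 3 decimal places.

Let p₁ = 0.573, p₀ = 0.461.
Under exogeneity alone the bounds on PN are max{0,(p₁−p₀)/p₁} ≤ PN ≤ min{1,(1−p₀)/p₁}.
  lower = (p₁ − p₀)/p₁ = 0.112 / 0.573 ≈ 0.1955
  upper = min{1, (1 − p₀)/p₁} = 0.539 / 0.573 ≈ 0.9407

0.195 ≤ PN ≤ 0.941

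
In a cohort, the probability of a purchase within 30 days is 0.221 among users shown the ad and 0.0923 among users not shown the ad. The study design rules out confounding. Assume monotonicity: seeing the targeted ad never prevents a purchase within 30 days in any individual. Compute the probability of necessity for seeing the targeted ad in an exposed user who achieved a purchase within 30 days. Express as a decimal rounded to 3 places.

Let p₁ = 0.221, p₀ = 0.0923.
Under exogeneity and monotonicity, PN = (p₁ − p₀) / p₁.
PN = (0.221 − 0.0923) / 0.221 = 0.1287 / 0.221 ≈ 0.5824

PN ≈ 0.582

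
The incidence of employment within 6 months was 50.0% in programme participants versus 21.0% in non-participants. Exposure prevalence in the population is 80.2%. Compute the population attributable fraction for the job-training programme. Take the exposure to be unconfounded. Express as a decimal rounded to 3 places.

PAF ≈ 0.526

p₁ = 0.5, p₀ = 0.21.
Overall risk P(Y=1) = π·p₁ + (1−π)·p₀ = 0.802×0.5 + 0.198×0.21 = 0.44258.
Under exogeneity, PAF = [P(Y=1) − p₀] / P(Y=1).
PAF = (0.44258 − 0.21) / 0.44258 ≈ 0.5255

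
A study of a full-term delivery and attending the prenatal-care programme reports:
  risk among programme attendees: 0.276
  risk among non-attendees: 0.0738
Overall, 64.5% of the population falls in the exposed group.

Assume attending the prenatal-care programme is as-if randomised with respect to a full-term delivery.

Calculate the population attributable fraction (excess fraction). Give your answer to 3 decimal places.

Let p₁ = 0.276, p₀ = 0.0738.
Overall risk P(Y=1) = π·p₁ + (1−π)·p₀ = 0.645×0.276 + 0.355×0.0738 = 0.20422.
Under exogeneity, PAF = [P(Y=1) − p₀] / P(Y=1).
PAF = (0.20422 − 0.0738) / 0.20422 ≈ 0.6386

PAF ≈ 0.639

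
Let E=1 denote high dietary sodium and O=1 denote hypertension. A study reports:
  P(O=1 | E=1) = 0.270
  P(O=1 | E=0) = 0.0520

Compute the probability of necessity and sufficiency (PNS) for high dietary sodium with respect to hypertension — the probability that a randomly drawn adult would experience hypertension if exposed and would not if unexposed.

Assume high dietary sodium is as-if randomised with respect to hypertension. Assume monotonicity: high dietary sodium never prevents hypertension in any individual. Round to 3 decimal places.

PNS ≈ 0.218

Let p₁ = 0.27, p₀ = 0.052.
Under exogeneity and monotonicity, PNS = p₁ − p₀.
PNS = 0.27 − 0.052 = 0.218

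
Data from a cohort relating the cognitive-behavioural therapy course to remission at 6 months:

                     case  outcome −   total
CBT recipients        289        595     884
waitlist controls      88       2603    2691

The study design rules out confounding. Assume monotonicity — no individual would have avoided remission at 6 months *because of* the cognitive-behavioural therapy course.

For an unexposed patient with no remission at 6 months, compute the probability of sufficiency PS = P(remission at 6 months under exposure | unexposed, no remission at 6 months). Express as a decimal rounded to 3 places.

p₁ = P(outcome | exposed) = 289/884 = 0.32692
p₀ = P(outcome | unexposed) = 88/2691 = 0.032702
Under exogeneity and monotonicity, PS = (p₁ − p₀)/(1 − p₀).
PS = (0.32692 − 0.032702) / 0.9673 ≈ 0.3042

PS ≈ 0.304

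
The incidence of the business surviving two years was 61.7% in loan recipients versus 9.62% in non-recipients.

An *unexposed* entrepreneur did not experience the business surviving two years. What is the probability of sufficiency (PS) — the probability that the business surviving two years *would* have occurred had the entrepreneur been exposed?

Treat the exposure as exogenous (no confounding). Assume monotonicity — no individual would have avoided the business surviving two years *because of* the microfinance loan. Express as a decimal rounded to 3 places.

PS ≈ 0.576

p₁ = 0.617, p₀ = 0.0962.
Under exogeneity and monotonicity, PS = (p₁ − p₀) / (1 − p₀).
PS = (0.617 − 0.0962) / (1 − 0.0962) = 0.5208 / 0.9038 ≈ 0.5762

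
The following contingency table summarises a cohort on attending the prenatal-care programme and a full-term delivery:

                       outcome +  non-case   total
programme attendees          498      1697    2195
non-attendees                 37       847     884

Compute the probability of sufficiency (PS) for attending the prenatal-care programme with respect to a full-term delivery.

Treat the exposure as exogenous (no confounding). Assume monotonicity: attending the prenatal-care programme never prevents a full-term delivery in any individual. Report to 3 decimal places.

p₁ = P(outcome | exposed) = 498/2195 = 0.22688
p₀ = P(outcome | unexposed) = 37/884 = 0.041855
Under exogeneity and monotonicity, PS = (p₁ − p₀)/(1 − p₀).
PS = (0.22688 − 0.041855) / 0.95814 ≈ 0.1931

PS ≈ 0.193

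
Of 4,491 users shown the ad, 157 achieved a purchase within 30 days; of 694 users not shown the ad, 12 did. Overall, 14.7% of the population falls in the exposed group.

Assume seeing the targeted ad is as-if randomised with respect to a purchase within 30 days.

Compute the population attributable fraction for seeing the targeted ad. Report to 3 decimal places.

p₁ = P(outcome | exposed) = 157/4491 = 0.034959
p₀ = P(outcome | unexposed) = 12/694 = 0.017291
Overall risk P(Y=1) = π·p₁ + (1−π)·p₀ = 0.147×0.034959 + 0.853×0.017291 = 0.019888.
Under exogeneity, PAF = [P(Y=1) − p₀] / P(Y=1).
PAF = (0.019888 − 0.017291) / 0.019888 ≈ 0.1306

PAF ≈ 0.131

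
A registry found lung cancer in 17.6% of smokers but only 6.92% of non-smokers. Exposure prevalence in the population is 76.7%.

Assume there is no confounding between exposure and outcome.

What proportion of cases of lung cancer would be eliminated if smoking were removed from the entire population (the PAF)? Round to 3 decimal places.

PAF ≈ 0.542

p₁ = 0.176, p₀ = 0.0692.
Overall risk P(Y=1) = π·p₁ + (1−π)·p₀ = 0.767×0.176 + 0.233×0.0692 = 0.15112.
Under exogeneity, PAF = [P(Y=1) − p₀] / P(Y=1).
PAF = (0.15112 − 0.0692) / 0.15112 ≈ 0.5421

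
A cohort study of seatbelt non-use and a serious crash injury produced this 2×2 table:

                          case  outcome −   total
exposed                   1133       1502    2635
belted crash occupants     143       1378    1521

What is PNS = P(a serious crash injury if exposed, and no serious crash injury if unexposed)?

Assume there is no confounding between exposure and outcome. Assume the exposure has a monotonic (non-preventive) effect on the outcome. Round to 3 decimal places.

PNS ≈ 0.336

p₁ = P(outcome | exposed) = 1133/2635 = 0.42998
p₀ = P(outcome | unexposed) = 143/1521 = 0.094017
Under exogeneity and monotonicity, PNS = p₁ − p₀.
PNS = 0.42998 − 0.094017 = 0.33596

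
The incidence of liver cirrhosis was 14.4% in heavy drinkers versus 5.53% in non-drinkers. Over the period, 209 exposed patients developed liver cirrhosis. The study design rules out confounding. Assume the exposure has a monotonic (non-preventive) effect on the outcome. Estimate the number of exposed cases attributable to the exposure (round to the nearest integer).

p₁ = 0.144, p₀ = 0.0553.
PN = (p₁ − p₀)/p₁ = (0.144 − 0.0553) / 0.144 ≈ 0.61597.
Attributable cases ≈ PN × (exposed cases) = 0.61597 × 209 ≈ 128.74.

about 129 cases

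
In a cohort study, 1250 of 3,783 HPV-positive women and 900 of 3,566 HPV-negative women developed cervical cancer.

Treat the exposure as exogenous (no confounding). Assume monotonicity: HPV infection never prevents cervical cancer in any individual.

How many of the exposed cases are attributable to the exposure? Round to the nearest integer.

about 295 cases

p₁ = P(outcome | exposed) = 1250/3783 = 0.33043
p₀ = P(outcome | unexposed) = 900/3566 = 0.25238
PN = (p₁ − p₀)/p₁ = (0.33043 − 0.25238) / 0.33043 ≈ 0.23619.
Attributable cases ≈ PN × (exposed cases) = 0.23619 × 1250 ≈ 295.23.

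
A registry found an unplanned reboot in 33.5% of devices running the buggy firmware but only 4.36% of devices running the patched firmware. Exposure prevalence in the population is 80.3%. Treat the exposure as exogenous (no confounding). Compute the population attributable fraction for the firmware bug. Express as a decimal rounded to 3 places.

p₁ = 0.335, p₀ = 0.0436.
Overall risk P(Y=1) = π·p₁ + (1−π)·p₀ = 0.803×0.335 + 0.197×0.0436 = 0.27759.
Under exogeneity, PAF = [P(Y=1) − p₀] / P(Y=1).
PAF = (0.27759 − 0.0436) / 0.27759 ≈ 0.8429

PAF ≈ 0.843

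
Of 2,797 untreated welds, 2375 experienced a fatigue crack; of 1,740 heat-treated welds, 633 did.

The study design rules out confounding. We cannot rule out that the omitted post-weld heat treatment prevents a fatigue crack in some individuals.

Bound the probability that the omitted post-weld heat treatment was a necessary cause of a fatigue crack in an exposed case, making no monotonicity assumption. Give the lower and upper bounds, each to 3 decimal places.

0.572 ≤ PN ≤ 0.749

p₁ = P(outcome | exposed) = 2375/2797 = 0.84912
p₀ = P(outcome | unexposed) = 633/1740 = 0.36379
Under exogeneity alone the bounds on PN are max{0,(p₁−p₀)/p₁} ≤ PN ≤ min{1,(1−p₀)/p₁}.
  lower = (p₁ − p₀)/p₁ = 0.48533 / 0.84912 ≈ 0.5716
  upper = min{1, (1 − p₀)/p₁} = 0.63621 / 0.84912 ≈ 0.7493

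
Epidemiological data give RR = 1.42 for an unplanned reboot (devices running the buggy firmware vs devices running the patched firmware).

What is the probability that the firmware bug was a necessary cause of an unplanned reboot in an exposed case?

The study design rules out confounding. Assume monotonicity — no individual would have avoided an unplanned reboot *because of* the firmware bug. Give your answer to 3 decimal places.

Under exogeneity and monotonicity, PN = (RR − 1) / RR = 1 − 1/RR.
PN = (1.42 − 1) / 1.42 = 0.42 / 1.42 ≈ 0.2958

PN ≈ 0.296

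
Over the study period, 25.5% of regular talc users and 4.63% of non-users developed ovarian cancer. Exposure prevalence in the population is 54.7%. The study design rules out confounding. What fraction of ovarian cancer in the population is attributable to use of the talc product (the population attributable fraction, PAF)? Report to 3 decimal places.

PAF ≈ 0.711

p₁ = 0.255, p₀ = 0.0463.
Overall risk P(Y=1) = π·p₁ + (1−π)·p₀ = 0.547×0.255 + 0.453×0.0463 = 0.16046.
Under exogeneity, PAF = [P(Y=1) − p₀] / P(Y=1).
PAF = (0.16046 − 0.0463) / 0.16046 ≈ 0.7115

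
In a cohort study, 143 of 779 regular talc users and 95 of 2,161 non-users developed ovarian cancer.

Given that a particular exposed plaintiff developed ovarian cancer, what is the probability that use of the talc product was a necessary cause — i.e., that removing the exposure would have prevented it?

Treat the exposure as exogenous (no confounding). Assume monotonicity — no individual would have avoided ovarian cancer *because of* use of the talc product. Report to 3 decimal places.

PN ≈ 0.761

p₁ = P(outcome | exposed) = 143/779 = 0.18357
p₀ = P(outcome | unexposed) = 95/2161 = 0.043961
Under exogeneity and monotonicity, PN = (p₁ − p₀) / p₁.
PN = (0.18357 − 0.043961) / 0.18357 = 0.13961 / 0.18357 ≈ 0.7605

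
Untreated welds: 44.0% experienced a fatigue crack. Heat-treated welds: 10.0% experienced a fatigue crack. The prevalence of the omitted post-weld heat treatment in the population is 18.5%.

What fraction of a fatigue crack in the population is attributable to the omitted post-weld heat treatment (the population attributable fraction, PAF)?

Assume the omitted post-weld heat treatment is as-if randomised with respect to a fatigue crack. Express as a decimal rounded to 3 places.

PAF ≈ 0.386

p₁ = 0.44, p₀ = 0.1.
Overall risk P(Y=1) = π·p₁ + (1−π)·p₀ = 0.185×0.44 + 0.815×0.1 = 0.1629.
Under exogeneity, PAF = [P(Y=1) − p₀] / P(Y=1).
PAF = (0.1629 − 0.1) / 0.1629 ≈ 0.3861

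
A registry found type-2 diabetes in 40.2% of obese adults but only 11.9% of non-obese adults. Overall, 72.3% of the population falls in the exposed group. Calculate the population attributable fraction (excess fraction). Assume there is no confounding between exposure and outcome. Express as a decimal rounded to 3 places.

p₁ = 0.402, p₀ = 0.119.
Overall risk P(Y=1) = π·p₁ + (1−π)·p₀ = 0.723×0.402 + 0.277×0.119 = 0.32361.
Under exogeneity, PAF = [P(Y=1) − p₀] / P(Y=1).
PAF = (0.32361 − 0.119) / 0.32361 ≈ 0.6323

PAF ≈ 0.632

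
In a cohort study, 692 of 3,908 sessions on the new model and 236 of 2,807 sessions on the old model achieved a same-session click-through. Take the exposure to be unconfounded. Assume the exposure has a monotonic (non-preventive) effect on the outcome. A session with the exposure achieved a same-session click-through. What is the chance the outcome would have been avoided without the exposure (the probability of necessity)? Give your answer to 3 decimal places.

PN ≈ 0.525

p₁ = P(outcome | exposed) = 692/3908 = 0.17707
p₀ = P(outcome | unexposed) = 236/2807 = 0.084076
Under exogeneity and monotonicity, PN = (p₁ − p₀) / p₁.
PN = (0.17707 − 0.084076) / 0.17707 = 0.092997 / 0.17707 ≈ 0.5252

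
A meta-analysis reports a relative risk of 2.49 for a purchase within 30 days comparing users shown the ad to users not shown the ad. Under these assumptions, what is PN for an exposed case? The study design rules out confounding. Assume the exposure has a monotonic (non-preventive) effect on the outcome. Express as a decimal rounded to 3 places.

PN ≈ 0.598

Under exogeneity and monotonicity, PN = (RR − 1) / RR = 1 − 1/RR.
PN = (2.49 − 1) / 2.49 = 1.49 / 2.49 ≈ 0.5984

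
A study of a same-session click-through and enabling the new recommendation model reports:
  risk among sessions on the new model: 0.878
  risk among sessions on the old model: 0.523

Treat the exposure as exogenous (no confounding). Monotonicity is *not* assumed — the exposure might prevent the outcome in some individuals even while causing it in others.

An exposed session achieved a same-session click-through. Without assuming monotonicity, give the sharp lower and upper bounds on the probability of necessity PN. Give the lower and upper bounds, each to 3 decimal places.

0.404 ≤ PN ≤ 0.543

Let p₁ = 0.878, p₀ = 0.523.
Under exogeneity alone the bounds on PN are max{0,(p₁−p₀)/p₁} ≤ PN ≤ min{1,(1−p₀)/p₁}.
  lower = (p₁ − p₀)/p₁ = 0.355 / 0.878 ≈ 0.4043
  upper = min{1, (1 − p₀)/p₁} = 0.477 / 0.878 ≈ 0.5433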